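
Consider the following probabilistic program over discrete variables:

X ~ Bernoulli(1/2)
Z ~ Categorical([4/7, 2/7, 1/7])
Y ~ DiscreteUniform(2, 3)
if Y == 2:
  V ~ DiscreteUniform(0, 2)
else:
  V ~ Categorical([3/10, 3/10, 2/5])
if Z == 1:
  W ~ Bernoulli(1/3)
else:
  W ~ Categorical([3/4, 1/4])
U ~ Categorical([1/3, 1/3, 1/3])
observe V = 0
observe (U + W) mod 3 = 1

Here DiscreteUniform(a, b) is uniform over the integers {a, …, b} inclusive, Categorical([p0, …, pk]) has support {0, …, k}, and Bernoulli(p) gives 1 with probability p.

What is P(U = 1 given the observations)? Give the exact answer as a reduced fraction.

P(U = 1 | obs) = 61/84

Enumerate traces; 24 have nonzero weight after conditioning:
  (X=0, Z=0, Y=2, V=0, W=0, U=1) weight 1/84
  (X=0, Z=0, Y=2, V=0, W=1, U=0) weight 1/252
  (X=0, Z=0, Y=3, V=0, W=0, U=1) weight 3/280
  (X=0, Z=0, Y=3, V=0, W=1, U=0) weight 1/280
  (X=0, Z=1, Y=2, V=0, W=0, U=1) weight 1/189
  (X=0, Z=1, Y=2, V=0, W=1, U=0) weight 1/378
  (X=0, Z=1, Y=3, V=0, W=0, U=1) weight 1/210
  (X=0, Z=1, Y=3, V=0, W=1, U=0) weight 1/420
  … 16 more
Group by U:
  weight(U=0) = 437/15120
  weight(U=1) = 1159/15120
Total weight = 437/15120 + 1159/15120 = 19/180
P(U=0 | obs) = 437/15120 / 19/180 = 23/84
P(U=1 | obs) = 1159/15120 / 19/180 = 61/84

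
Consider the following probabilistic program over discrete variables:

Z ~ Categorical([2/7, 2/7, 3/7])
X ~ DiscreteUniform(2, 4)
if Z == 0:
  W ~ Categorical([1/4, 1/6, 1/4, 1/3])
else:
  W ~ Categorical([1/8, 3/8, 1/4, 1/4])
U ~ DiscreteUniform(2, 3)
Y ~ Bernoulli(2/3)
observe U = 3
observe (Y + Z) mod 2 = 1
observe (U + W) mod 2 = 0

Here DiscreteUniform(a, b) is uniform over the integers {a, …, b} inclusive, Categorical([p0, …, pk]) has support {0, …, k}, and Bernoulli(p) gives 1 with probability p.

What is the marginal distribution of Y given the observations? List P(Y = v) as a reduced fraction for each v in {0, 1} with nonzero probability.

P(Y=0) = 5/28, P(Y=1) = 23/28

Enumerate traces; 18 have nonzero weight after conditioning:
  (Z=0, X=2, W=1, U=3, Y=1) weight 1/189
  (Z=0, X=2, W=3, U=3, Y=1) weight 2/189
  (Z=0, X=3, W=1, U=3, Y=1) weight 1/189
  (Z=0, X=3, W=3, U=3, Y=1) weight 2/189
  (Z=0, X=4, W=1, U=3, Y=1) weight 1/189
  (Z=0, X=4, W=3, U=3, Y=1) weight 2/189
  (Z=1, X=2, W=1, U=3, Y=0) weight 1/168
  (Z=1, X=2, W=3, U=3, Y=0) weight 1/252
  … 10 more
Group by Y:
  weight(Y=0) = 5/168
  weight(Y=1) = 23/168
Total weight = 5/168 + 23/168 = 1/6
P(Y=0 | obs) = 5/168 / 1/6 = 5/28
P(Y=1 | obs) = 23/168 / 1/6 = 23/28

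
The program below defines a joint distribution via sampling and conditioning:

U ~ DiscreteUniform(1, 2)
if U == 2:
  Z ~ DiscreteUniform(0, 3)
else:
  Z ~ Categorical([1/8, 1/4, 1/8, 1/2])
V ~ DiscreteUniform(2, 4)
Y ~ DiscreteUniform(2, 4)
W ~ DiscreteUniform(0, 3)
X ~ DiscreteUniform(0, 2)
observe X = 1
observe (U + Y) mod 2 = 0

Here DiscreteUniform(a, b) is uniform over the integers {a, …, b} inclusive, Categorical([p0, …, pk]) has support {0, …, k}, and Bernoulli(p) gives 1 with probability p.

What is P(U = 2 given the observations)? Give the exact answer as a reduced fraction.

P(U = 2 | obs) = 2/3

Enumerate traces; 144 have nonzero weight after conditioning:
  (U=1, Z=0, V=2, Y=3, W=0, X=1) weight 1/1728
  (U=1, Z=0, V=2, Y=3, W=1, X=1) weight 1/1728
  (U=1, Z=0, V=2, Y=3, W=2, X=1) weight 1/1728
  (U=1, Z=0, V=2, Y=3, W=3, X=1) weight 1/1728
  (U=1, Z=0, V=3, Y=3, W=0, X=1) weight 1/1728
  (U=1, Z=0, V=3, Y=3, W=1, X=1) weight 1/1728
  (U=1, Z=0, V=3, Y=3, W=2, X=1) weight 1/1728
  (U=1, Z=0, V=3, Y=3, W=3, X=1) weight 1/1728
  (U=2, Z=0, V=2, Y=2, W=0, X=1) weight 1/864
  … 135 more
Group by U:
  weight(U=1) = 1/18
  weight(U=2) = 1/9
Total weight = 1/18 + 1/9 = 1/6
P(U=1 | obs) = 1/18 / 1/6 = 1/3
P(U=2 | obs) = 1/9 / 1/6 = 2/3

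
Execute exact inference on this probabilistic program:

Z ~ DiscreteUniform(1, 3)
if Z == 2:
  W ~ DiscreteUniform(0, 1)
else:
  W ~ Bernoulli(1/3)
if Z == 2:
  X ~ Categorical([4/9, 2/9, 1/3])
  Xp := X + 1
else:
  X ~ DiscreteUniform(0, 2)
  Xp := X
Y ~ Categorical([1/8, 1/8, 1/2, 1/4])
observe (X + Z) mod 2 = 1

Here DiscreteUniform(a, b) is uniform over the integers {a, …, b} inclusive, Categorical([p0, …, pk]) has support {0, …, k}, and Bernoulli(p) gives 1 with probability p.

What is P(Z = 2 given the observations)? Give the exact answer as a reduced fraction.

P(Z = 2 | obs) = 1/7

Enumerate traces; 40 have nonzero weight after conditioning:
  (Z=1, W=0, X=0, Y=0) weight 1/108
  (Z=1, W=0, X=0, Y=1) weight 1/108
  (Z=1, W=0, X=0, Y=2) weight 1/27
  (Z=1, W=0, X=0, Y=3) weight 1/54
  (Z=1, W=0, X=2, Y=0) weight 1/108
  (Z=1, W=0, X=2, Y=1) weight 1/108
  (Z=1, W=0, X=2, Y=2) weight 1/27
  (Z=1, W=0, X=2, Y=3) weight 1/54
  (Z=2, W=0, X=1, Y=0) weight 1/216
  (Z=3, W=0, X=0, Y=0) weight 1/108
  … 30 more
Group by Z:
  weight(Z=1) = 2/9
  weight(Z=2) = 2/27
  weight(Z=3) = 2/9
Total weight = 2/9 + 2/27 + 2/9 = 14/27
P(Z=1 | obs) = 2/9 / 14/27 = 3/7
P(Z=2 | obs) = 2/27 / 14/27 = 1/7
P(Z=3 | obs) = 2/9 / 14/27 = 3/7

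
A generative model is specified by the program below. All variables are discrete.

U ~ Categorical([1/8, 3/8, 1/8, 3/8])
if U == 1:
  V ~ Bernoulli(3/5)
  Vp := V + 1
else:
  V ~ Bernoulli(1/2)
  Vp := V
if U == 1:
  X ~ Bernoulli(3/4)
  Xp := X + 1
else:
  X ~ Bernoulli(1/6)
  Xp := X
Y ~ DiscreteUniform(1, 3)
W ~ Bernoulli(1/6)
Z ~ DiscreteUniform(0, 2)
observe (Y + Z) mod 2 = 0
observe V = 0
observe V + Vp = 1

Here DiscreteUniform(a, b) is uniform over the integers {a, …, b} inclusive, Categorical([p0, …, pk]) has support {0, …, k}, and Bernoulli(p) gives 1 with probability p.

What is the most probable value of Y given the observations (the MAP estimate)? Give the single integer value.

Enumerate traces; 16 have nonzero weight after conditioning:
  (U=1, V=0, X=0, Y=1, W=0, Z=1) weight 1/288
  (U=1, V=0, X=0, Y=1, W=1, Z=1) weight 1/1440
  (U=1, V=0, X=0, Y=2, W=0, Z=0) weight 1/288
  (U=1, V=0, X=0, Y=2, W=0, Z=2) weight 1/288
  (U=1, V=0, X=0, Y=2, W=1, Z=0) weight 1/1440
  (U=1, V=0, X=0, Y=2, W=1, Z=2) weight 1/1440
  (U=1, V=0, X=0, Y=3, W=0, Z=1) weight 1/288
  (U=1, V=0, X=0, Y=3, W=1, Z=1) weight 1/1440
  … 8 more
Group by Y:
  weight(Y=1) = 1/60
  weight(Y=2) = 1/30
  weight(Y=3) = 1/60
Total weight = 1/60 + 1/30 + 1/60 = 1/15
P(Y=1 | obs) = 1/60 / 1/15 = 1/4
P(Y=2 | obs) = 1/30 / 1/15 = 1/2
P(Y=3 | obs) = 1/60 / 1/15 = 1/4
argmax = 2

argmax_v P(Y = v | obs) = 2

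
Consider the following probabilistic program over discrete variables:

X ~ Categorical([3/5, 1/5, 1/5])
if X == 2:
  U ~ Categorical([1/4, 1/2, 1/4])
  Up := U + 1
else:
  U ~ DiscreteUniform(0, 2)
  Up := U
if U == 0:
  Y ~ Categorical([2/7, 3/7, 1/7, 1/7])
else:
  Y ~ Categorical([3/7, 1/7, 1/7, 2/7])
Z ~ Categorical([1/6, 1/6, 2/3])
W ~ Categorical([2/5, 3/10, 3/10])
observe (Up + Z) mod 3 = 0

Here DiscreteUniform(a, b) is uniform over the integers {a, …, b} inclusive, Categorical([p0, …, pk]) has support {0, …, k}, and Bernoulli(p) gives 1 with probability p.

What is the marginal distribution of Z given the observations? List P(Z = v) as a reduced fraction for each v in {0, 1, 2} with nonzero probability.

Enumerate traces; 108 have nonzero weight after conditioning:
  (X=0, U=0, Y=0, Z=0, W=0) weight 2/525
  (X=0, U=0, Y=0, Z=0, W=1) weight 1/350
  (X=0, U=0, Y=0, Z=0, W=2) weight 1/350
  (X=0, U=0, Y=1, Z=0, W=0) weight 1/175
  (X=0, U=0, Y=1, Z=0, W=1) weight 3/700
  (X=0, U=0, Y=1, Z=0, W=2) weight 3/700
  (X=0, U=0, Y=2, Z=0, W=0) weight 1/525
  (X=0, U=0, Y=2, Z=0, W=1) weight 1/700
  (X=0, U=1, Y=0, Z=2, W=0) weight 4/175
  (X=0, U=2, Y=0, Z=1, W=0) weight 1/175
  … 98 more
Group by Z:
  weight(Z=0) = 19/360
  weight(Z=1) = 11/180
  weight(Z=2) = 19/90
Total weight = 19/360 + 11/180 + 19/90 = 13/40
P(Z=0 | obs) = 19/360 / 13/40 = 19/117
P(Z=1 | obs) = 11/180 / 13/40 = 22/117
P(Z=2 | obs) = 19/90 / 13/40 = 76/117

P(Z=0) = 19/117, P(Z=1) = 22/117, P(Z=2) = 76/117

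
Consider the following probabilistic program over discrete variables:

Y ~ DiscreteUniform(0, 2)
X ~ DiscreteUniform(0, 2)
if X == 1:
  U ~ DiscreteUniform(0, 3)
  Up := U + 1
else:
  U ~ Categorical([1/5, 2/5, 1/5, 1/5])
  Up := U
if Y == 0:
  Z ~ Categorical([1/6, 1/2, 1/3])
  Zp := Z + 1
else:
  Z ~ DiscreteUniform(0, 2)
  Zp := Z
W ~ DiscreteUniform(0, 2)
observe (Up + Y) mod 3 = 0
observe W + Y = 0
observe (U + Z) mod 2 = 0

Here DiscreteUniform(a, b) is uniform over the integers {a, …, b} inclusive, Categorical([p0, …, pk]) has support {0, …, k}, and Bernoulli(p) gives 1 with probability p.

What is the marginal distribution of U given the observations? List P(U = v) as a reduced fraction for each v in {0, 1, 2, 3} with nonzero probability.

Enumerate traces; 8 have nonzero weight after conditioning:
  (Y=0, X=0, U=0, Z=0, W=0) weight 1/810
  (Y=0, X=0, U=0, Z=2, W=0) weight 1/405
  (Y=0, X=0, U=3, Z=1, W=0) weight 1/270
  (Y=0, X=1, U=2, Z=0, W=0) weight 1/648
  (Y=0, X=1, U=2, Z=2, W=0) weight 1/324
  (Y=0, X=2, U=0, Z=0, W=0) weight 1/810
  (Y=0, X=2, U=0, Z=2, W=0) weight 1/405
  (Y=0, X=2, U=3, Z=1, W=0) weight 1/270
Group by U:
  weight(U=0) = 1/135
  weight(U=2) = 1/216
  weight(U=3) = 1/135
Total weight = 1/135 + 1/216 + 1/135 = 7/360
P(U=0 | obs) = 1/135 / 7/360 = 8/21
P(U=2 | obs) = 1/216 / 7/360 = 5/21
P(U=3 | obs) = 1/135 / 7/360 = 8/21

P(U=0) = 8/21, P(U=2) = 5/21, P(U=3) = 8/21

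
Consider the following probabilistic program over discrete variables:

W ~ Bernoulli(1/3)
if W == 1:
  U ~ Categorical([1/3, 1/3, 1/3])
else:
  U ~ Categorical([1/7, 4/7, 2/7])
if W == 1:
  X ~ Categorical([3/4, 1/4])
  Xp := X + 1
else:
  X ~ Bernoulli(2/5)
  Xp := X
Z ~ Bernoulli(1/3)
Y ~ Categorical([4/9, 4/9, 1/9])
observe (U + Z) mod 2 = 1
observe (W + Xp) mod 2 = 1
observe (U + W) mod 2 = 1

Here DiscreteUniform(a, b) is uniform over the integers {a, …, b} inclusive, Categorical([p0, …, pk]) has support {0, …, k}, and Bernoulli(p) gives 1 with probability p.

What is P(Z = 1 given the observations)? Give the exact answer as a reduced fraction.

Enumerate traces; 9 have nonzero weight after conditioning:
  (W=0, U=1, X=1, Z=0, Y=0) weight 128/2835
  (W=0, U=1, X=1, Z=0, Y=1) weight 128/2835
  (W=0, U=1, X=1, Z=0, Y=2) weight 32/2835
  (W=1, U=0, X=1, Z=1, Y=0) weight 1/243
  (W=1, U=0, X=1, Z=1, Y=1) weight 1/243
  (W=1, U=0, X=1, Z=1, Y=2) weight 1/972
  (W=1, U=2, X=1, Z=1, Y=0) weight 1/243
  (W=1, U=2, X=1, Z=1, Y=1) weight 1/243
  … 1 more
Group by Z:
  weight(Z=0) = 32/315
  weight(Z=1) = 1/54
Total weight = 32/315 + 1/54 = 227/1890
P(Z=0 | obs) = 32/315 / 227/1890 = 192/227
P(Z=1 | obs) = 1/54 / 227/1890 = 35/227

P(Z = 1 | obs) = 35/227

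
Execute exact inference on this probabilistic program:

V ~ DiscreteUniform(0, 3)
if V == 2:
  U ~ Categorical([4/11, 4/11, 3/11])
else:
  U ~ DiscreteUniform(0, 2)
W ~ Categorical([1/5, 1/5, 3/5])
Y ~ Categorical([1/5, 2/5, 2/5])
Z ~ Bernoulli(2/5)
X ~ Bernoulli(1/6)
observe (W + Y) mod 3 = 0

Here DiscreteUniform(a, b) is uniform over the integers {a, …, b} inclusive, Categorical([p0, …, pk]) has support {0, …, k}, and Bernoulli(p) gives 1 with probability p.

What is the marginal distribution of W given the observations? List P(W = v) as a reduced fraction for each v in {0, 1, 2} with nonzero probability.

Enumerate traces; 144 have nonzero weight after conditioning:
  (V=0, U=0, W=0, Y=0, Z=0, X=0) weight 1/600
  (V=0, U=0, W=0, Y=0, Z=0, X=1) weight 1/3000
  (V=0, U=0, W=0, Y=0, Z=1, X=0) weight 1/900
  (V=0, U=0, W=0, Y=0, Z=1, X=1) weight 1/4500
  (V=0, U=0, W=1, Y=2, Z=0, X=0) weight 1/300
  (V=0, U=0, W=1, Y=2, Z=0, X=1) weight 1/1500
  (V=0, U=0, W=1, Y=2, Z=1, X=0) weight 1/450
  (V=0, U=0, W=1, Y=2, Z=1, X=1) weight 1/2250
  (V=0, U=0, W=2, Y=1, Z=0, X=0) weight 1/100
  … 135 more
Group by W:
  weight(W=0) = 1/25
  weight(W=1) = 2/25
  weight(W=2) = 6/25
Total weight = 1/25 + 2/25 + 6/25 = 9/25
P(W=0 | obs) = 1/25 / 9/25 = 1/9
P(W=1 | obs) = 2/25 / 9/25 = 2/9
P(W=2 | obs) = 6/25 / 9/25 = 2/3

P(W=0) = 1/9, P(W=1) = 2/9, P(W=2) = 2/3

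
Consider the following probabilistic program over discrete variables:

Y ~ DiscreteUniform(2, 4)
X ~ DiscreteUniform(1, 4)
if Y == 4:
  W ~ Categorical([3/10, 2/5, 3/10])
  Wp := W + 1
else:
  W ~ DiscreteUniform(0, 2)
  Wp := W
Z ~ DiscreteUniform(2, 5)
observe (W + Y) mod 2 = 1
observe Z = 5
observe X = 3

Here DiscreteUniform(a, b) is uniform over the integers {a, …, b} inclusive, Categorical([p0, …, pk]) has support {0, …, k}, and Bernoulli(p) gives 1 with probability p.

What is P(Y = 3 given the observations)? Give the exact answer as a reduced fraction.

P(Y = 3 | obs) = 10/21

Enumerate traces; 4 have nonzero weight after conditioning:
  (Y=2, X=3, W=1, Z=5) weight 1/144
  (Y=3, X=3, W=0, Z=5) weight 1/144
  (Y=3, X=3, W=2, Z=5) weight 1/144
  (Y=4, X=3, W=1, Z=5) weight 1/120
Group by Y:
  weight(Y=2) = 1/144
  weight(Y=3) = 1/72
  weight(Y=4) = 1/120
Total weight = 1/144 + 1/72 + 1/120 = 7/240
P(Y=2 | obs) = 1/144 / 7/240 = 5/21
P(Y=3 | obs) = 1/72 / 7/240 = 10/21
P(Y=4 | obs) = 1/120 / 7/240 = 2/7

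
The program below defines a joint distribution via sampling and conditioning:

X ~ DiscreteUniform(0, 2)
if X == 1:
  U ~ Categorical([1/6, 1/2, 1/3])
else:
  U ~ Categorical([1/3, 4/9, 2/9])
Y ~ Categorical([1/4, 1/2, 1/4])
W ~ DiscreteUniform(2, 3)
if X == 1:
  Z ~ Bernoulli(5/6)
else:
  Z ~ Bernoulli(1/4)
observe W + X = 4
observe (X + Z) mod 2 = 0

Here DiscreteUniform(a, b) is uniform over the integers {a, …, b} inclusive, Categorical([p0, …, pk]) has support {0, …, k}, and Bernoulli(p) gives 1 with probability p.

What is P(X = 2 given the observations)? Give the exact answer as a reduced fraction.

P(X = 2 | obs) = 9/19

Enumerate traces; 18 have nonzero weight after conditioning:
  (X=1, U=0, Y=0, W=3, Z=1) weight 5/864
  (X=1, U=0, Y=1, W=3, Z=1) weight 5/432
  (X=1, U=0, Y=2, W=3, Z=1) weight 5/864
  (X=1, U=1, Y=0, W=3, Z=1) weight 5/288
  (X=1, U=1, Y=1, W=3, Z=1) weight 5/144
  (X=1, U=1, Y=2, W=3, Z=1) weight 5/288
  (X=1, U=2, Y=0, W=3, Z=1) weight 5/432
  (X=1, U=2, Y=1, W=3, Z=1) weight 5/216
  (X=2, U=0, Y=0, W=2, Z=0) weight 1/96
  … 9 more
Group by X:
  weight(X=1) = 5/36
  weight(X=2) = 1/8
Total weight = 5/36 + 1/8 = 19/72
P(X=1 | obs) = 5/36 / 19/72 = 10/19
P(X=2 | obs) = 1/8 / 19/72 = 9/19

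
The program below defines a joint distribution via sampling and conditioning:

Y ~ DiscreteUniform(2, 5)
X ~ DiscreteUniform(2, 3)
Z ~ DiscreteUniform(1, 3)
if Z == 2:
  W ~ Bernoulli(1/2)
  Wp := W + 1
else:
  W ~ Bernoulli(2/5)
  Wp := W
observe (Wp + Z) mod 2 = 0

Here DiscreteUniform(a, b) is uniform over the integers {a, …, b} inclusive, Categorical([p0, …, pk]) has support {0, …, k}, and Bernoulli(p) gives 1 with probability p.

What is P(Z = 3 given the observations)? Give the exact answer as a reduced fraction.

Enumerate traces; 24 have nonzero weight after conditioning:
  (Y=2, X=2, Z=1, W=1) weight 1/60
  (Y=2, X=2, Z=2, W=1) weight 1/48
  (Y=2, X=2, Z=3, W=1) weight 1/60
  (Y=2, X=3, Z=1, W=1) weight 1/60
  (Y=2, X=3, Z=2, W=1) weight 1/48
  (Y=2, X=3, Z=3, W=1) weight 1/60
  (Y=3, X=2, Z=1, W=1) weight 1/60
  (Y=3, X=2, Z=2, W=1) weight 1/48
  … 16 more
Group by Z:
  weight(Z=1) = 2/15
  weight(Z=2) = 1/6
  weight(Z=3) = 2/15
Total weight = 2/15 + 1/6 + 2/15 = 13/30
P(Z=1 | obs) = 2/15 / 13/30 = 4/13
P(Z=2 | obs) = 1/6 / 13/30 = 5/13
P(Z=3 | obs) = 2/15 / 13/30 = 4/13

P(Z = 3 | obs) = 4/13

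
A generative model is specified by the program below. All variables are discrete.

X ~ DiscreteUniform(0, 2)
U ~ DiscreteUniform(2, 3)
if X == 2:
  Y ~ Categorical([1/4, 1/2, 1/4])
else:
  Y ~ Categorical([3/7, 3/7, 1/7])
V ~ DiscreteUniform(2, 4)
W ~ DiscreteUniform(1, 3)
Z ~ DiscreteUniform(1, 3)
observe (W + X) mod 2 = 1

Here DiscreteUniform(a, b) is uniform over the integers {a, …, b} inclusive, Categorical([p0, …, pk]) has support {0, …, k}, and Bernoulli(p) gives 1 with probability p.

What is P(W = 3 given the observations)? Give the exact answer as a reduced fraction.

P(W = 3 | obs) = 2/5

Enumerate traces; 270 have nonzero weight after conditioning:
  (X=0, U=2, Y=0, V=2, W=1, Z=1) weight 1/378
  (X=0, U=2, Y=0, V=2, W=1, Z=2) weight 1/378
  (X=0, U=2, Y=0, V=2, W=1, Z=3) weight 1/378
  (X=0, U=2, Y=0, V=2, W=3, Z=1) weight 1/378
  (X=0, U=2, Y=0, V=2, W=3, Z=2) weight 1/378
  (X=0, U=2, Y=0, V=2, W=3, Z=3) weight 1/378
  (X=0, U=2, Y=0, V=3, W=1, Z=1) weight 1/378
  (X=0, U=2, Y=0, V=3, W=1, Z=2) weight 1/378
  (X=1, U=2, Y=0, V=2, W=2, Z=1) weight 1/378
  … 261 more
Group by W:
  weight(W=1) = 2/9
  weight(W=2) = 1/9
  weight(W=3) = 2/9
Total weight = 2/9 + 1/9 + 2/9 = 5/9
P(W=1 | obs) = 2/9 / 5/9 = 2/5
P(W=2 | obs) = 1/9 / 5/9 = 1/5
P(W=3 | obs) = 2/9 / 5/9 = 2/5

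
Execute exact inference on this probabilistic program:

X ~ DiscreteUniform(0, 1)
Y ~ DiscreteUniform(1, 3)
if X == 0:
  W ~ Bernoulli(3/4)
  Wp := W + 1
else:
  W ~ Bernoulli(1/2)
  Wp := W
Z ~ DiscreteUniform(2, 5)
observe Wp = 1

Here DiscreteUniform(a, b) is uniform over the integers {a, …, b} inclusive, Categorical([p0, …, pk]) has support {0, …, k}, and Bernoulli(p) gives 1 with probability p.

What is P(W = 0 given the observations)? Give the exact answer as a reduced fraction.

Enumerate traces; 24 have nonzero weight after conditioning:
  (X=0, Y=1, W=0, Z=2) weight 1/96
  (X=0, Y=1, W=0, Z=3) weight 1/96
  (X=0, Y=1, W=0, Z=4) weight 1/96
  (X=0, Y=1, W=0, Z=5) weight 1/96
  (X=0, Y=2, W=0, Z=2) weight 1/96
  (X=0, Y=2, W=0, Z=3) weight 1/96
  (X=0, Y=2, W=0, Z=4) weight 1/96
  (X=0, Y=2, W=0, Z=5) weight 1/96
  (X=1, Y=1, W=1, Z=2) weight 1/48
  … 15 more
Group by W:
  weight(W=0) = 1/8
  weight(W=1) = 1/4
Total weight = 1/8 + 1/4 = 3/8
P(W=0 | obs) = 1/8 / 3/8 = 1/3
P(W=1 | obs) = 1/4 / 3/8 = 2/3

P(W = 0 | obs) = 1/3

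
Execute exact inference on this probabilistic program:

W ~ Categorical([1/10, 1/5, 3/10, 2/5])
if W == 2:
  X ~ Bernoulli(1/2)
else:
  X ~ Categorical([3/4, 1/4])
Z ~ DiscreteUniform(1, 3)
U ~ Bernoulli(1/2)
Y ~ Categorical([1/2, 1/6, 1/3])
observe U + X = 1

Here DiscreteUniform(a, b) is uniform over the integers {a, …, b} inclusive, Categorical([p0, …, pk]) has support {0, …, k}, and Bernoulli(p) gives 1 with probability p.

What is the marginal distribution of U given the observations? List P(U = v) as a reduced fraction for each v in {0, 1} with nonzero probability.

P(U=0) = 13/40, P(U=1) = 27/40

Enumerate traces; 72 have nonzero weight after conditioning:
  (W=0, X=0, Z=1, U=1, Y=0) weight 1/160
  (W=0, X=0, Z=1, U=1, Y=1) weight 1/480
  (W=0, X=0, Z=1, U=1, Y=2) weight 1/240
  (W=0, X=0, Z=2, U=1, Y=0) weight 1/160
  (W=0, X=0, Z=2, U=1, Y=1) weight 1/480
  (W=0, X=0, Z=2, U=1, Y=2) weight 1/240
  (W=0, X=0, Z=3, U=1, Y=0) weight 1/160
  (W=0, X=0, Z=3, U=1, Y=1) weight 1/480
  (W=0, X=1, Z=1, U=0, Y=0) weight 1/480
  … 63 more
Group by U:
  weight(U=0) = 13/80
  weight(U=1) = 27/80
Total weight = 13/80 + 27/80 = 1/2
P(U=0 | obs) = 13/80 / 1/2 = 13/40
P(U=1 | obs) = 27/80 / 1/2 = 27/40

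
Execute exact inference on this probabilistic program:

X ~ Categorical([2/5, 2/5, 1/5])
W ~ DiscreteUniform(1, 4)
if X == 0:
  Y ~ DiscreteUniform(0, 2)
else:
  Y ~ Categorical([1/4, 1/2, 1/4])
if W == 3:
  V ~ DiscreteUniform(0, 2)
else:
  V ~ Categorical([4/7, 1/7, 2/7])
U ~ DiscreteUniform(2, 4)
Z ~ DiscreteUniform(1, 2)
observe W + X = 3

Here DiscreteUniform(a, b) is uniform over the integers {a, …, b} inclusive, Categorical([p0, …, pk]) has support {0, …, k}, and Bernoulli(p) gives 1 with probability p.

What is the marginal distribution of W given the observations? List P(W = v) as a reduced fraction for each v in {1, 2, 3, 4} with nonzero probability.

P(W=1) = 1/5, P(W=2) = 2/5, P(W=3) = 2/5

Enumerate traces; 162 have nonzero weight after conditioning:
  (X=0, W=3, Y=0, V=0, U=2, Z=1) weight 1/540
  (X=0, W=3, Y=0, V=0, U=2, Z=2) weight 1/540
  (X=0, W=3, Y=0, V=0, U=3, Z=1) weight 1/540
  (X=0, W=3, Y=0, V=0, U=3, Z=2) weight 1/540
  (X=0, W=3, Y=0, V=0, U=4, Z=1) weight 1/540
  (X=0, W=3, Y=0, V=0, U=4, Z=2) weight 1/540
  (X=0, W=3, Y=0, V=1, U=2, Z=1) weight 1/540
  (X=0, W=3, Y=0, V=1, U=2, Z=2) weight 1/540
  (X=1, W=2, Y=0, V=0, U=2, Z=1) weight 1/420
  (X=2, W=1, Y=0, V=0, U=2, Z=1) weight 1/840
  … 152 more
Group by W:
  weight(W=1) = 1/20
  weight(W=2) = 1/10
  weight(W=3) = 1/10
Total weight = 1/20 + 1/10 + 1/10 = 1/4
P(W=1 | obs) = 1/20 / 1/4 = 1/5
P(W=2 | obs) = 1/10 / 1/4 = 2/5
P(W=3 | obs) = 1/10 / 1/4 = 2/5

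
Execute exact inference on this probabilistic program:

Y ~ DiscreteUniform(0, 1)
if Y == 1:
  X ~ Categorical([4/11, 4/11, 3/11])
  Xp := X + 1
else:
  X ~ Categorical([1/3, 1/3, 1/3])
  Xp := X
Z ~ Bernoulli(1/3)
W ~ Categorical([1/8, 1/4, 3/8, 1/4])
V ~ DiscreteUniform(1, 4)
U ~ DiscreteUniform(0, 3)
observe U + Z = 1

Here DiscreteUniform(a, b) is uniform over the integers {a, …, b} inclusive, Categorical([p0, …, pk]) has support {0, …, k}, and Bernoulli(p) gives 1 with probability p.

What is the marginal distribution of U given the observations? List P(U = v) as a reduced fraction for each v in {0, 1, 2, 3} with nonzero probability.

Enumerate traces; 192 have nonzero weight after conditioning:
  (Y=0, X=0, Z=0, W=0, V=1, U=1) weight 1/1152
  (Y=0, X=0, Z=0, W=0, V=2, U=1) weight 1/1152
  (Y=0, X=0, Z=0, W=0, V=3, U=1) weight 1/1152
  (Y=0, X=0, Z=0, W=0, V=4, U=1) weight 1/1152
  (Y=0, X=0, Z=0, W=1, V=1, U=1) weight 1/576
  (Y=0, X=0, Z=0, W=1, V=2, U=1) weight 1/576
  (Y=0, X=0, Z=0, W=1, V=3, U=1) weight 1/576
  (Y=0, X=0, Z=0, W=1, V=4, U=1) weight 1/576
  (Y=0, X=0, Z=1, W=0, V=1, U=0) weight 1/2304
  … 183 more
Group by U:
  weight(U=0) = 1/12
  weight(U=1) = 1/6
Total weight = 1/12 + 1/6 = 1/4
P(U=0 | obs) = 1/12 / 1/4 = 1/3
P(U=1 | obs) = 1/6 / 1/4 = 2/3

P(U=0) = 1/3, P(U=1) = 2/3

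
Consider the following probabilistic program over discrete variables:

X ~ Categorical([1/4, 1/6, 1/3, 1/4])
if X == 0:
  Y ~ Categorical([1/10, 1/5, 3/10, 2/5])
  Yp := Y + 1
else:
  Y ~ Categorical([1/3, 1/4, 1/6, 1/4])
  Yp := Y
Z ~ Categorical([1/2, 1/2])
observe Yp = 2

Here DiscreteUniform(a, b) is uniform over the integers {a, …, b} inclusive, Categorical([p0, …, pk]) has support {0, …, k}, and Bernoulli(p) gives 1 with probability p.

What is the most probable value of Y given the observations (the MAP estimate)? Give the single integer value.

argmax_v P(Y = v | obs) = 2

Enumerate traces; 8 have nonzero weight after conditioning:
  (X=0, Y=1, Z=0) weight 1/40
  (X=0, Y=1, Z=1) weight 1/40
  (X=1, Y=2, Z=0) weight 1/72
  (X=1, Y=2, Z=1) weight 1/72
  (X=2, Y=2, Z=0) weight 1/36
  (X=2, Y=2, Z=1) weight 1/36
  (X=3, Y=2, Z=0) weight 1/48
  (X=3, Y=2, Z=1) weight 1/48
Group by Y:
  weight(Y=1) = 1/20
  weight(Y=2) = 1/8
Total weight = 1/20 + 1/8 = 7/40
P(Y=1 | obs) = 1/20 / 7/40 = 2/7
P(Y=2 | obs) = 1/8 / 7/40 = 5/7
argmax = 2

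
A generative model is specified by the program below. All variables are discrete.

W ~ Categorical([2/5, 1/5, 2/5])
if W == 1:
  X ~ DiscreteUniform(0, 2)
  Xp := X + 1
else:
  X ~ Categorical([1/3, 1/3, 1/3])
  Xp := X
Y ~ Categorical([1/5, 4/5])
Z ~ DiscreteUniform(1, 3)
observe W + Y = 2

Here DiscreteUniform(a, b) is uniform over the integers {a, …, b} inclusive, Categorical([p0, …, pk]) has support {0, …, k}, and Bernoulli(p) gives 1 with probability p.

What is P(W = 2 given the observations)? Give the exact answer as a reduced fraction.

P(W = 2 | obs) = 1/3

Enumerate traces; 18 have nonzero weight after conditioning:
  (W=1, X=0, Y=1, Z=1) weight 4/225
  (W=1, X=0, Y=1, Z=2) weight 4/225
  (W=1, X=0, Y=1, Z=3) weight 4/225
  (W=1, X=1, Y=1, Z=1) weight 4/225
  (W=1, X=1, Y=1, Z=2) weight 4/225
  (W=1, X=1, Y=1, Z=3) weight 4/225
  (W=1, X=2, Y=1, Z=1) weight 4/225
  (W=1, X=2, Y=1, Z=2) weight 4/225
  (W=2, X=0, Y=0, Z=1) weight 2/225
  … 9 more
Group by W:
  weight(W=1) = 4/25
  weight(W=2) = 2/25
Total weight = 4/25 + 2/25 = 6/25
P(W=1 | obs) = 4/25 / 6/25 = 2/3
P(W=2 | obs) = 2/25 / 6/25 = 1/3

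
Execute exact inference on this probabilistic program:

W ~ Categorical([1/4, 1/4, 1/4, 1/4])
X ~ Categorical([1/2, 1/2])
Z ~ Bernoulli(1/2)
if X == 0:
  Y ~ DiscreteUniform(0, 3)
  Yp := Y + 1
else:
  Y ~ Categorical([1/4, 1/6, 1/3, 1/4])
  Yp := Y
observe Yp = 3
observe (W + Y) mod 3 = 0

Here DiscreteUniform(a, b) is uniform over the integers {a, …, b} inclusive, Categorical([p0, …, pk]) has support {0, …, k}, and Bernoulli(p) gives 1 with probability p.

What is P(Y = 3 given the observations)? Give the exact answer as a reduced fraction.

P(Y = 3 | obs) = 2/3

Enumerate traces; 6 have nonzero weight after conditioning:
  (W=0, X=1, Z=0, Y=3) weight 1/64
  (W=0, X=1, Z=1, Y=3) weight 1/64
  (W=1, X=0, Z=0, Y=2) weight 1/64
  (W=1, X=0, Z=1, Y=2) weight 1/64
  (W=3, X=1, Z=0, Y=3) weight 1/64
  (W=3, X=1, Z=1, Y=3) weight 1/64
Group by Y:
  weight(Y=2) = 1/32
  weight(Y=3) = 1/16
Total weight = 1/32 + 1/16 = 3/32
P(Y=2 | obs) = 1/32 / 3/32 = 1/3
P(Y=3 | obs) = 1/16 / 3/32 = 2/3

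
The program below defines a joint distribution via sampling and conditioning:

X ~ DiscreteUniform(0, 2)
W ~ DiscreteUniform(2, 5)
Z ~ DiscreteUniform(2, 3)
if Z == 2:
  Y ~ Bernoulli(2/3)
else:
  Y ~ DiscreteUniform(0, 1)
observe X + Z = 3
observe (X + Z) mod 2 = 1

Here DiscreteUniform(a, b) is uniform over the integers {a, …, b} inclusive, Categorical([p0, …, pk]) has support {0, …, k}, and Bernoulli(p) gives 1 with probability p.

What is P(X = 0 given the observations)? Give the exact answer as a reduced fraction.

Enumerate traces; 16 have nonzero weight after conditioning:
  (X=0, W=2, Z=3, Y=0) weight 1/48
  (X=0, W=2, Z=3, Y=1) weight 1/48
  (X=0, W=3, Z=3, Y=0) weight 1/48
  (X=0, W=3, Z=3, Y=1) weight 1/48
  (X=0, W=4, Z=3, Y=0) weight 1/48
  (X=0, W=4, Z=3, Y=1) weight 1/48
  (X=0, W=5, Z=3, Y=0) weight 1/48
  (X=0, W=5, Z=3, Y=1) weight 1/48
  (X=1, W=2, Z=2, Y=0) weight 1/72
  … 7 more
Group by X:
  weight(X=0) = 1/6
  weight(X=1) = 1/6
Total weight = 1/6 + 1/6 = 1/3
P(X=0 | obs) = 1/6 / 1/3 = 1/2
P(X=1 | obs) = 1/6 / 1/3 = 1/2

P(X = 0 | obs) = 1/2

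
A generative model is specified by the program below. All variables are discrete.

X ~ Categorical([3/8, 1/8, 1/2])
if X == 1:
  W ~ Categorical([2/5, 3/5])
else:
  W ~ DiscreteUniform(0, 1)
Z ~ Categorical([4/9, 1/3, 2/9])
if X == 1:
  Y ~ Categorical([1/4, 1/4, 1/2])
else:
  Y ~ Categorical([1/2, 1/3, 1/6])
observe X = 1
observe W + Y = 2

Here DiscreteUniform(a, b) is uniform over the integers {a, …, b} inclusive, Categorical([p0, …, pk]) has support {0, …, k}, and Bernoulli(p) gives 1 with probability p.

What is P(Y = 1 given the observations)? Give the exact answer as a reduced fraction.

P(Y = 1 | obs) = 3/7

Enumerate traces; 6 have nonzero weight after conditioning:
  (X=1, W=0, Z=0, Y=2) weight 1/90
  (X=1, W=0, Z=1, Y=2) weight 1/120
  (X=1, W=0, Z=2, Y=2) weight 1/180
  (X=1, W=1, Z=0, Y=1) weight 1/120
  (X=1, W=1, Z=1, Y=1) weight 1/160
  (X=1, W=1, Z=2, Y=1) weight 1/240
Group by Y:
  weight(Y=1) = 3/160
  weight(Y=2) = 1/40
Total weight = 3/160 + 1/40 = 7/160
P(Y=1 | obs) = 3/160 / 7/160 = 3/7
P(Y=2 | obs) = 1/40 / 7/160 = 4/7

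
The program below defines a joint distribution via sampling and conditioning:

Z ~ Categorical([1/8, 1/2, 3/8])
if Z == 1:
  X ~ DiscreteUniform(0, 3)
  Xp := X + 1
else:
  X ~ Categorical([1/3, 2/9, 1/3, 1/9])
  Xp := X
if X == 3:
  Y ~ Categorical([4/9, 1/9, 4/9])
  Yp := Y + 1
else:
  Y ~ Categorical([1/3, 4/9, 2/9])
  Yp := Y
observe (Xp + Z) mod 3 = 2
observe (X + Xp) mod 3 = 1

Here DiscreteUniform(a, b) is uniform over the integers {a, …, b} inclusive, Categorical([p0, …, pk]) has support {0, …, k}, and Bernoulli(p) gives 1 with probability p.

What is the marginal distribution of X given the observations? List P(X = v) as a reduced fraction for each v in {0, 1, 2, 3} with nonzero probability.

Enumerate traces; 9 have nonzero weight after conditioning:
  (Z=0, X=2, Y=0) weight 1/72
  (Z=0, X=2, Y=1) weight 1/54
  (Z=0, X=2, Y=2) weight 1/108
  (Z=1, X=0, Y=0) weight 1/24
  (Z=1, X=0, Y=1) weight 1/18
  (Z=1, X=0, Y=2) weight 1/36
  (Z=1, X=3, Y=0) weight 1/18
  (Z=1, X=3, Y=1) weight 1/72
  … 1 more
Group by X:
  weight(X=0) = 1/8
  weight(X=2) = 1/24
  weight(X=3) = 1/8
Total weight = 1/8 + 1/24 + 1/8 = 7/24
P(X=0 | obs) = 1/8 / 7/24 = 3/7
P(X=2 | obs) = 1/24 / 7/24 = 1/7
P(X=3 | obs) = 1/8 / 7/24 = 3/7

P(X=0) = 3/7, P(X=2) = 1/7, P(X=3) = 3/7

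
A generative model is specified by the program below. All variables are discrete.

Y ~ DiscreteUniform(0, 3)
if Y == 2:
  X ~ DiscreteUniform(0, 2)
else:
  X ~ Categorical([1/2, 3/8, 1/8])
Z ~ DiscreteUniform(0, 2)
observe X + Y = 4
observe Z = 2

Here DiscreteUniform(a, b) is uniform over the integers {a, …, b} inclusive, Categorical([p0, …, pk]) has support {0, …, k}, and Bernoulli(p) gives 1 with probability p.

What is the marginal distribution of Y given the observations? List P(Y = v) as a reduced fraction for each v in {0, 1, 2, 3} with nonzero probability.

Enumerate traces; 2 have nonzero weight after conditioning:
  (Y=2, X=2, Z=2) weight 1/36
  (Y=3, X=1, Z=2) weight 1/32
Group by Y:
  weight(Y=2) = 1/36
  weight(Y=3) = 1/32
Total weight = 1/36 + 1/32 = 17/288
P(Y=2 | obs) = 1/36 / 17/288 = 8/17
P(Y=3 | obs) = 1/32 / 17/288 = 9/17

P(Y=2) = 8/17, P(Y=3) = 9/17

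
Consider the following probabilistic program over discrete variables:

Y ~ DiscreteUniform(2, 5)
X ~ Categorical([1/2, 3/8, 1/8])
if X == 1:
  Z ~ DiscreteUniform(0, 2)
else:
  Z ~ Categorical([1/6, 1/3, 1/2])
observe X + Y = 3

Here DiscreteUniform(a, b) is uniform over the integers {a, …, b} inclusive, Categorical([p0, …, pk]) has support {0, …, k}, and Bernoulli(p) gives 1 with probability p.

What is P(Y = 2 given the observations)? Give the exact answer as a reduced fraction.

Enumerate traces; 6 have nonzero weight after conditioning:
  (Y=2, X=1, Z=0) weight 1/32
  (Y=2, X=1, Z=1) weight 1/32
  (Y=2, X=1, Z=2) weight 1/32
  (Y=3, X=0, Z=0) weight 1/48
  (Y=3, X=0, Z=1) weight 1/24
  (Y=3, X=0, Z=2) weight 1/16
Group by Y:
  weight(Y=2) = 3/32
  weight(Y=3) = 1/8
Total weight = 3/32 + 1/8 = 7/32
P(Y=2 | obs) = 3/32 / 7/32 = 3/7
P(Y=3 | obs) = 1/8 / 7/32 = 4/7

P(Y = 2 | obs) = 3/7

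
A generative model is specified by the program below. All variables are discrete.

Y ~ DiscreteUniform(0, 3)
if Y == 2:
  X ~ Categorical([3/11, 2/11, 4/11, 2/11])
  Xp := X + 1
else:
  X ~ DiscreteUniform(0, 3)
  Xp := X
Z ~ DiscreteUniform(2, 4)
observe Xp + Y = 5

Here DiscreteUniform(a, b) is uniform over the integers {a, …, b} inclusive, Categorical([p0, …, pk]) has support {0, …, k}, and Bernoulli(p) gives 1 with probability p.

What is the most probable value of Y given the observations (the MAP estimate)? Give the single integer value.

argmax_v P(Y = v | obs) = 2

Enumerate traces; 6 have nonzero weight after conditioning:
  (Y=2, X=2, Z=2) weight 1/33
  (Y=2, X=2, Z=3) weight 1/33
  (Y=2, X=2, Z=4) weight 1/33
  (Y=3, X=2, Z=2) weight 1/48
  (Y=3, X=2, Z=3) weight 1/48
  (Y=3, X=2, Z=4) weight 1/48
Group by Y:
  weight(Y=2) = 1/11
  weight(Y=3) = 1/16
Total weight = 1/11 + 1/16 = 27/176
P(Y=2 | obs) = 1/11 / 27/176 = 16/27
P(Y=3 | obs) = 1/16 / 27/176 = 11/27
argmax = 2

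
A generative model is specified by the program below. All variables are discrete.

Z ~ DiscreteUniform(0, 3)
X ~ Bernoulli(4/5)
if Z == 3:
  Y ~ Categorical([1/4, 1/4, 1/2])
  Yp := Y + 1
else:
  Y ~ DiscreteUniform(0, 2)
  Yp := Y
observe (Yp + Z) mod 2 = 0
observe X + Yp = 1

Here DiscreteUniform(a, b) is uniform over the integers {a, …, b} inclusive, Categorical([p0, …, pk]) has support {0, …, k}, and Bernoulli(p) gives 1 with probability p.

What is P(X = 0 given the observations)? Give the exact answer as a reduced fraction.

Enumerate traces; 4 have nonzero weight after conditioning:
  (Z=0, X=1, Y=0) weight 1/15
  (Z=1, X=0, Y=1) weight 1/60
  (Z=2, X=1, Y=0) weight 1/15
  (Z=3, X=0, Y=0) weight 1/80
Group by X:
  weight(X=0) = 7/240
  weight(X=1) = 2/15
Total weight = 7/240 + 2/15 = 13/80
P(X=0 | obs) = 7/240 / 13/80 = 7/39
P(X=1 | obs) = 2/15 / 13/80 = 32/39

P(X = 0 | obs) = 7/39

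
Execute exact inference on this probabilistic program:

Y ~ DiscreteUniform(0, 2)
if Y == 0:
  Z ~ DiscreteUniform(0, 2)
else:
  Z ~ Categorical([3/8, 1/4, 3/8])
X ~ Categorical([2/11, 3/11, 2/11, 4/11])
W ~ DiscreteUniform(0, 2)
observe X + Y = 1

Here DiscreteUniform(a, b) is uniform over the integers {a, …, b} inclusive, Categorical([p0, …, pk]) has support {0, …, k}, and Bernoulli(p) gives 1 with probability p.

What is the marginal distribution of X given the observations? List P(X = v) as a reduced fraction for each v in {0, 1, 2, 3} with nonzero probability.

P(X=0) = 2/5, P(X=1) = 3/5

Enumerate traces; 18 have nonzero weight after conditioning:
  (Y=0, Z=0, X=1, W=0) weight 1/99
  (Y=0, Z=0, X=1, W=1) weight 1/99
  (Y=0, Z=0, X=1, W=2) weight 1/99
  (Y=0, Z=1, X=1, W=0) weight 1/99
  (Y=0, Z=1, X=1, W=1) weight 1/99
  (Y=0, Z=1, X=1, W=2) weight 1/99
  (Y=0, Z=2, X=1, W=0) weight 1/99
  (Y=0, Z=2, X=1, W=1) weight 1/99
  (Y=1, Z=0, X=0, W=0) weight 1/132
  … 9 more
Group by X:
  weight(X=0) = 2/33
  weight(X=1) = 1/11
Total weight = 2/33 + 1/11 = 5/33
P(X=0 | obs) = 2/33 / 5/33 = 2/5
P(X=1 | obs) = 1/11 / 5/33 = 3/5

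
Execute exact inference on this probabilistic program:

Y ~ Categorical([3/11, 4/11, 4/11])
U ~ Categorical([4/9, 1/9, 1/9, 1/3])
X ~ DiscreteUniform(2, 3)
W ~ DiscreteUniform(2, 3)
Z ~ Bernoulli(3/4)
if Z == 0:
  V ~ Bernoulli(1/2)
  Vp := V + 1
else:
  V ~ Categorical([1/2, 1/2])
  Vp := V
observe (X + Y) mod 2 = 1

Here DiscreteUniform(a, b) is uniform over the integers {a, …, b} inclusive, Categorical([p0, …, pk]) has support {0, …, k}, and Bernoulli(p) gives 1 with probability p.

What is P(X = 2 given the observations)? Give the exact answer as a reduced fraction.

P(X = 2 | obs) = 4/11

Enumerate traces; 96 have nonzero weight after conditioning:
  (Y=0, U=0, X=3, W=2, Z=0, V=0) weight 1/264
  (Y=0, U=0, X=3, W=2, Z=0, V=1) weight 1/264
  (Y=0, U=0, X=3, W=2, Z=1, V=0) weight 1/88
  (Y=0, U=0, X=3, W=2, Z=1, V=1) weight 1/88
  (Y=0, U=0, X=3, W=3, Z=0, V=0) weight 1/264
  (Y=0, U=0, X=3, W=3, Z=0, V=1) weight 1/264
  (Y=0, U=0, X=3, W=3, Z=1, V=0) weight 1/88
  (Y=0, U=0, X=3, W=3, Z=1, V=1) weight 1/88
  (Y=1, U=0, X=2, W=2, Z=0, V=0) weight 1/198
  … 87 more
Group by X:
  weight(X=2) = 2/11
  weight(X=3) = 7/22
Total weight = 2/11 + 7/22 = 1/2
P(X=2 | obs) = 2/11 / 1/2 = 4/11
P(X=3 | obs) = 7/22 / 1/2 = 7/11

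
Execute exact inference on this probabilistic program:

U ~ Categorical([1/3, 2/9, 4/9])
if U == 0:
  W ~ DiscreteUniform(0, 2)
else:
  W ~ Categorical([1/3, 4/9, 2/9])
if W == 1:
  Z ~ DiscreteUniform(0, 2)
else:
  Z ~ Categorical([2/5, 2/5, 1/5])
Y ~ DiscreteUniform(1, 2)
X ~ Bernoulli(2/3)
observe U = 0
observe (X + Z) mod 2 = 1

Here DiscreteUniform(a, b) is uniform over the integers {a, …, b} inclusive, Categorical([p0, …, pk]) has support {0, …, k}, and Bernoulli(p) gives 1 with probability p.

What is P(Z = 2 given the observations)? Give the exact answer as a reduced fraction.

P(Z = 2 | obs) = 22/73

Enumerate traces; 18 have nonzero weight after conditioning:
  (U=0, W=0, Z=0, Y=1, X=1) weight 2/135
  (U=0, W=0, Z=0, Y=2, X=1) weight 2/135
  (U=0, W=0, Z=1, Y=1, X=0) weight 1/135
  (U=0, W=0, Z=1, Y=2, X=0) weight 1/135
  (U=0, W=0, Z=2, Y=1, X=1) weight 1/135
  (U=0, W=0, Z=2, Y=2, X=1) weight 1/135
  (U=0, W=1, Z=0, Y=1, X=1) weight 1/81
  (U=0, W=1, Z=0, Y=2, X=1) weight 1/81
  … 10 more
Group by Z:
  weight(Z=0) = 34/405
  weight(Z=1) = 17/405
  weight(Z=2) = 22/405
Total weight = 34/405 + 17/405 + 22/405 = 73/405
P(Z=0 | obs) = 34/405 / 73/405 = 34/73
P(Z=1 | obs) = 17/405 / 73/405 = 17/73
P(Z=2 | obs) = 22/405 / 73/405 = 22/73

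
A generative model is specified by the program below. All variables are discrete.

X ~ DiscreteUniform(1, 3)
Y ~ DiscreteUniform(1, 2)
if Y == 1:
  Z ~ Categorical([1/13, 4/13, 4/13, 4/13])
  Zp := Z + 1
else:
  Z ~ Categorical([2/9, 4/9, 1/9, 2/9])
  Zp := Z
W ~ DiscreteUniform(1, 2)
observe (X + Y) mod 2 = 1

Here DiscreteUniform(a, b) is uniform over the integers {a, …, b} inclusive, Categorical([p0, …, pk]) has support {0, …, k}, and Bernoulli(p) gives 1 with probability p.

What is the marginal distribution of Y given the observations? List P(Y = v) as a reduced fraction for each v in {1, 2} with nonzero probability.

P(Y=1) = 1/3, P(Y=2) = 2/3

Enumerate traces; 24 have nonzero weight after conditioning:
  (X=1, Y=2, Z=0, W=1) weight 1/54
  (X=1, Y=2, Z=0, W=2) weight 1/54
  (X=1, Y=2, Z=1, W=1) weight 1/27
  (X=1, Y=2, Z=1, W=2) weight 1/27
  (X=1, Y=2, Z=2, W=1) weight 1/108
  (X=1, Y=2, Z=2, W=2) weight 1/108
  (X=1, Y=2, Z=3, W=1) weight 1/54
  (X=1, Y=2, Z=3, W=2) weight 1/54
  (X=2, Y=1, Z=0, W=1) weight 1/156
  … 15 more
Group by Y:
  weight(Y=1) = 1/6
  weight(Y=2) = 1/3
Total weight = 1/6 + 1/3 = 1/2
P(Y=1 | obs) = 1/6 / 1/2 = 1/3
P(Y=2 | obs) = 1/3 / 1/2 = 2/3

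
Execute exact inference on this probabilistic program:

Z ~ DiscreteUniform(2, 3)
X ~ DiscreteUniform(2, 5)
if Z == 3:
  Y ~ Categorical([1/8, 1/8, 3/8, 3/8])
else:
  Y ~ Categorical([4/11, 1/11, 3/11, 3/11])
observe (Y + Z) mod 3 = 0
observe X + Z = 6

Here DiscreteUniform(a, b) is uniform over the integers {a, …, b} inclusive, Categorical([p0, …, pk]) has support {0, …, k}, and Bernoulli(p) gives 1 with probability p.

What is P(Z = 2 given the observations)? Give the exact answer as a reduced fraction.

P(Z = 2 | obs) = 2/13

Enumerate traces; 3 have nonzero weight after conditioning:
  (Z=2, X=4, Y=1) weight 1/88
  (Z=3, X=3, Y=0) weight 1/64
  (Z=3, X=3, Y=3) weight 3/64
Group by Z:
  weight(Z=2) = 1/88
  weight(Z=3) = 1/16
Total weight = 1/88 + 1/16 = 13/176
P(Z=2 | obs) = 1/88 / 13/176 = 2/13
P(Z=3 | obs) = 1/16 / 13/176 = 11/13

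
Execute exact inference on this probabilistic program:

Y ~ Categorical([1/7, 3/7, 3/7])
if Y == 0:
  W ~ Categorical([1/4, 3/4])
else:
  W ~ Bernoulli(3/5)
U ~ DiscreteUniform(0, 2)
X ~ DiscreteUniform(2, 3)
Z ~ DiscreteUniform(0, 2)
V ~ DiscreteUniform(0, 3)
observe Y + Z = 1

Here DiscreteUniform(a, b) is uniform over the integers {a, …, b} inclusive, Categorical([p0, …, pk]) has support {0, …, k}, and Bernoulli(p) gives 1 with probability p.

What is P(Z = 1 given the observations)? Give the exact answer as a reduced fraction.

P(Z = 1 | obs) = 1/4

Enumerate traces; 96 have nonzero weight after conditioning:
  (Y=0, W=0, U=0, X=2, Z=1, V=0) weight 1/2016
  (Y=0, W=0, U=0, X=2, Z=1, V=1) weight 1/2016
  (Y=0, W=0, U=0, X=2, Z=1, V=2) weight 1/2016
  (Y=0, W=0, U=0, X=2, Z=1, V=3) weight 1/2016
  (Y=0, W=0, U=0, X=3, Z=1, V=0) weight 1/2016
  (Y=0, W=0, U=0, X=3, Z=1, V=1) weight 1/2016
  (Y=0, W=0, U=0, X=3, Z=1, V=2) weight 1/2016
  (Y=0, W=0, U=0, X=3, Z=1, V=3) weight 1/2016
  (Y=1, W=0, U=0, X=2, Z=0, V=0) weight 1/420
  … 87 more
Group by Z:
  weight(Z=0) = 1/7
  weight(Z=1) = 1/21
Total weight = 1/7 + 1/21 = 4/21
P(Z=0 | obs) = 1/7 / 4/21 = 3/4
P(Z=1 | obs) = 1/21 / 4/21 = 1/4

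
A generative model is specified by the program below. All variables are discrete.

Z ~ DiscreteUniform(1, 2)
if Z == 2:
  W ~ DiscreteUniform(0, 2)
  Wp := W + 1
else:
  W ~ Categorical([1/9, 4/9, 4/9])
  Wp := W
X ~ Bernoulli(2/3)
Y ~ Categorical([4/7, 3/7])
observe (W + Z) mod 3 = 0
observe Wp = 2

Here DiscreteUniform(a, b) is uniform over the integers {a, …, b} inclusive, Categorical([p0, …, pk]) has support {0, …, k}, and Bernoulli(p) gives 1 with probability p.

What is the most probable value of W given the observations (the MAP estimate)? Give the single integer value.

argmax_v P(W = v | obs) = 2

Enumerate traces; 8 have nonzero weight after conditioning:
  (Z=1, W=2, X=0, Y=0) weight 8/189
  (Z=1, W=2, X=0, Y=1) weight 2/63
  (Z=1, W=2, X=1, Y=0) weight 16/189
  (Z=1, W=2, X=1, Y=1) weight 4/63
  (Z=2, W=1, X=0, Y=0) weight 2/63
  (Z=2, W=1, X=0, Y=1) weight 1/42
  (Z=2, W=1, X=1, Y=0) weight 4/63
  (Z=2, W=1, X=1, Y=1) weight 1/21
Group by W:
  weight(W=1) = 1/6
  weight(W=2) = 2/9
Total weight = 1/6 + 2/9 = 7/18
P(W=1 | obs) = 1/6 / 7/18 = 3/7
P(W=2 | obs) = 2/9 / 7/18 = 4/7
argmax = 2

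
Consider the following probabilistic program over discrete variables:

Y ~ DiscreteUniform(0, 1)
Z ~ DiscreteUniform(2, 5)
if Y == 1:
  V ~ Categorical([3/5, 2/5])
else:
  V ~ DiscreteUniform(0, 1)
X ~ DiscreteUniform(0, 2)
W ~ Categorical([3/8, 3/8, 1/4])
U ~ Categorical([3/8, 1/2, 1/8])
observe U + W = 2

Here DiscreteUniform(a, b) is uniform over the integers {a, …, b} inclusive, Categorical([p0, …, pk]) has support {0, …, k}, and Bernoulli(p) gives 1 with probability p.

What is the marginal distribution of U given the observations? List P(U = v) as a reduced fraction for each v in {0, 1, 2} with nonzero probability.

P(U=0) = 2/7, P(U=1) = 4/7, P(U=2) = 1/7

Enumerate traces; 144 have nonzero weight after conditioning:
  (Y=0, Z=2, V=0, X=0, W=0, U=2) weight 1/1024
  (Y=0, Z=2, V=0, X=0, W=1, U=1) weight 1/256
  (Y=0, Z=2, V=0, X=0, W=2, U=0) weight 1/512
  (Y=0, Z=2, V=0, X=1, W=0, U=2) weight 1/1024
  (Y=0, Z=2, V=0, X=1, W=1, U=1) weight 1/256
  (Y=0, Z=2, V=0, X=1, W=2, U=0) weight 1/512
  (Y=0, Z=2, V=0, X=2, W=0, U=2) weight 1/1024
  (Y=0, Z=2, V=0, X=2, W=1, U=1) weight 1/256
  … 136 more
Group by U:
  weight(U=0) = 3/32
  weight(U=1) = 3/16
  weight(U=2) = 3/64
Total weight = 3/32 + 3/16 + 3/64 = 21/64
P(U=0 | obs) = 3/32 / 21/64 = 2/7
P(U=1 | obs) = 3/16 / 21/64 = 4/7
P(U=2 | obs) = 3/64 / 21/64 = 1/7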